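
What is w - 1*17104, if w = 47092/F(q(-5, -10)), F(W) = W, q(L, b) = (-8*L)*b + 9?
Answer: -6734756/391 ≈ -17224.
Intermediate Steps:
q(L, b) = 9 - 8*L*b (q(L, b) = -8*L*b + 9 = 9 - 8*L*b)
w = -47092/391 (w = 47092/(9 - 8*(-5)*(-10)) = 47092/(9 - 400) = 47092/(-391) = 47092*(-1/391) = -47092/391 ≈ -120.44)
w - 1*17104 = -47092/391 - 1*17104 = -47092/391 - 17104 = -6734756/391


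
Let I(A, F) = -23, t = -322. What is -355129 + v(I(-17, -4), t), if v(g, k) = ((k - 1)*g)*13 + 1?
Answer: -258551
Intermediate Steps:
v(g, k) = 1 + 13*g*(-1 + k) (v(g, k) = ((-1 + k)*g)*13 + 1 = (g*(-1 + k))*13 + 1 = 13*g*(-1 + k) + 1 = 1 + 13*g*(-1 + k))
-355129 + v(I(-17, -4), t) = -355129 + (1 - 13*(-23) + 13*(-23)*(-322)) = -355129 + (1 + 299 + 96278) = -355129 + 96578 = -258551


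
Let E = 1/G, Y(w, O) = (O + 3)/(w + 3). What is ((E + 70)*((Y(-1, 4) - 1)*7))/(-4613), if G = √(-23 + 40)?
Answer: -175/659 - 5*√17/22406 ≈ -0.26647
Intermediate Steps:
Y(w, O) = (3 + O)/(3 + w)
G = √17 ≈ 4.1231
E = √17/17 (E = 1/(√17) = √17/17 ≈ 0.24254)
((E + 70)*((Y(-1, 4) - 1)*7))/(-4613) = ((√17/17 + 70)*(((3 + 4)/(3 - 1) - 1)*7))/(-4613) = ((70 + √17/17)*((7/2 - 1)*7))*(-1/4613) = ((70 + √17/17)*((5/2)*7))*(-1/4613) = ((70 + √17/17)*(35/2))*(-1/4613) = (1225 + 35*√17/34)*(-1/4613) = -175/659 - 5*√17/22406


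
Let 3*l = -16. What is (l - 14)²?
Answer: 3364/9 ≈ 373.78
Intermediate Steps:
l = -16/3 (l = (⅓)*(-16) = -16/3 ≈ -5.3333)
(l - 14)² = (-16/3 - 14)² = (-58/3)² = 3364/9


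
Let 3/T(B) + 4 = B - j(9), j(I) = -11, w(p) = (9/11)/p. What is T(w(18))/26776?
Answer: 33/2075140 ≈ 1.5903e-5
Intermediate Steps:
w(p) = 9/(11*p) (w(p) = (9*(1/11))/p = 9/(11*p))
T(B) = 3/(7 + B) (T(B) = 3/(-4 + (B - 1*(-11))) = 3/(-4 + (B + 11)) = 3/(-4 + (11 + B)) = 3/(7 + B))
T(w(18))/26776 = (3/(7 + (9/11)/18))/26776 = (3/(7 + (9/11)*(1/18)))*(1/26776) = (3/(7 + 1/22))*(1/26776) = (3/(155/22))*(1/26776) = (3*(22/155))*(1/26776) = (66/155)*(1/26776) = 33/2075140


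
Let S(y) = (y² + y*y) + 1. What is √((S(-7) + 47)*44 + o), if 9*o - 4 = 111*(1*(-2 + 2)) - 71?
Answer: √57749/3 ≈ 80.103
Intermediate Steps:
S(y) = 1 + 2*y² (S(y) = (y² + y²) + 1 = 2*y² + 1 = 1 + 2*y²)
o = -67/9 (o = 4/9 + (111*(1*(-2 + 2)) - 71)/9 = 4/9 + (111*(1*0) - 71)/9 = 4/9 + (111*0 - 71)/9 = 4/9 + (0 - 71)/9 = 4/9 + (⅑)*(-71) = 4/9 - 71/9 = -67/9 ≈ -7.4444)
√((S(-7) + 47)*44 + o) = √(((1 + 2*(-7)²) + 47)*44 - 67/9) = √(((1 + 2*49) + 47)*44 - 67/9) = √(((1 + 98) + 47)*44 - 67/9) = √((99 + 47)*44 - 67/9) = √(146*44 - 67/9) = √(6424 - 67/9) = √(57749/9) = √57749/3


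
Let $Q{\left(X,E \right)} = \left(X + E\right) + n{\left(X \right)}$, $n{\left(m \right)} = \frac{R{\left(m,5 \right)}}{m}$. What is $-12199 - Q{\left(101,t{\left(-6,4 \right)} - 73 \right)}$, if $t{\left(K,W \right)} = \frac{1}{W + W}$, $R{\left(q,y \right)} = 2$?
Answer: $- \frac{9879533}{808} \approx -12227.0$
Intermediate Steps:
$t{\left(K,W \right)} = \frac{1}{2 W}$
$n{\left(m \right)} = \frac{2}{m}$
$Q{\left(X,E \right)} = E + X + \frac{2}{X}$ ($Q{\left(X,E \right)} = \left(X + E\right) + \frac{2}{X} = \left(E + X\right) + \frac{2}{X} = E + X + \frac{2}{X}$)
$-12199 - Q{\left(101,t{\left(-6,4 \right)} - 73 \right)} = -12199 - \left(\left(\frac{1}{2 \cdot 4} - 73\right) + 101 + \frac{2}{101}\right) = -12199 - \left(\left(\frac{1}{2} \cdot \frac{1}{4} - 73\right) + 101 + 2 \cdot \frac{1}{101}\right) = -12199 - \left(\left(\frac{1}{8} - 73\right) + 101 + \frac{2}{101}\right) = -12199 - \left(- \frac{583}{8} + 101 + \frac{2}{101}\right) = -12199 - \frac{22741}{808} = - \frac{9879533}{808}$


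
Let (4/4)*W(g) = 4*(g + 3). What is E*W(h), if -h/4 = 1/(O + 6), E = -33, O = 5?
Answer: -348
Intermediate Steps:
h = -4/11 (h = -4/(5 + 6) = -4/11 ≈ -0.36364)
W(g) = 12 + 4*g (W(g) = 4*(g + 3) = 4*(3 + g) = 12 + 4*g)
E*W(h) = -33*(12 + 4*(-4/11)) = -33*(12 - 16/11) = -33*116/11 = -348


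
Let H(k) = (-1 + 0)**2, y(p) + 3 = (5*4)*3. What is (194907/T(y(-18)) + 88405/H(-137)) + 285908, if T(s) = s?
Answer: 7176916/19 ≈ 3.7773e+5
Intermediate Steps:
y(p) = 57 (y(p) = -3 + (5*4)*3 = -3 + 20*3 = -3 + 60 = 57)
H(k) = 1 (H(k) = (-1)**2 = 1)
(194907/T(y(-18)) + 88405/H(-137)) + 285908 = (194907/57 + 88405/1) + 285908 = (194907*(1/57) + 88405*1) + 285908 = (64969/19 + 88405) + 285908 = 1744664/19 + 285908 = 7176916/19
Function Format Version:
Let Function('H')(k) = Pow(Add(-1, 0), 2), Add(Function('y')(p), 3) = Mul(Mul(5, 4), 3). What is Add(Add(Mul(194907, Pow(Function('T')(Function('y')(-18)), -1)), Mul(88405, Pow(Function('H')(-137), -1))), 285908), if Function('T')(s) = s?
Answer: Rational(7176916, 19) ≈ 3.7773e+5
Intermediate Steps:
Function('y')(p) = 57 (Function('y')(p) = Add(-3, Mul(Mul(5, 4), 3)) = Add(-3, Mul(20, 3)) = Add(-3, 60) = 57)
Function('H')(k) = 1 (Function('H')(k) = Pow(-1, 2) = 1)
Add(Add(Mul(194907, Pow(Function('T')(Function('y')(-18)), -1)), Mul(88405, Pow(Function('H')(-137), -1))), 285908) = Add(Add(Mul(194907, Pow(57, -1)), Mul(88405, Pow(1, -1))), 285908) = Add(Add(Mul(194907, Rational(1, 57)), Mul(88405, 1)), 285908) = Add(Add(Rational(64969, 19), 88405), 285908) = Add(Rational(1744664, 19), 285908) = Rational(7176916, 19)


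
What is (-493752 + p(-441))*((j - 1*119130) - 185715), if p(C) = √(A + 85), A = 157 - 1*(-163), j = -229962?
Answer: 264062025864 - 4813263*√5 ≈ 2.6405e+11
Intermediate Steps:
A = 320 (A = 157 + 163 = 320)
p(C) = 9*√5 (p(C) = √(320 + 85) = √405 = 9*√5)
(-493752 + p(-441))*((j - 1*119130) - 185715) = (-493752 + 9*√5)*((-229962 - 1*119130) - 185715) = (-493752 + 9*√5)*((-229962 - 119130) - 185715) = (-493752 + 9*√5)*(-349092 - 185715) = (-493752 + 9*√5)*(-534807) = 264062025864 - 4813263*√5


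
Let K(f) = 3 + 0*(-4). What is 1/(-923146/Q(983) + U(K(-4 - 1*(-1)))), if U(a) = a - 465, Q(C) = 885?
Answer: -885/1332016 ≈ -0.00066441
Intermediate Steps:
K(f) = 3 (K(f) = 3 + 0 = 3)
U(a) = -465 + a
1/(-923146/Q(983) + U(K(-4 - 1*(-1)))) = 1/(-923146/885 + (-465 + 3)) = 1/(-923146*1/885 - 462) = 1/(-923146/885 - 462) = 1/(-1332016/885) = -885/1332016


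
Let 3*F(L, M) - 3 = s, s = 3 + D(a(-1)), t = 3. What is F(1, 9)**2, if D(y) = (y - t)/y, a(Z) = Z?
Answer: 100/9 ≈ 11.111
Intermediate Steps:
D(y) = (-3 + y)/y (D(y) = (y - 1*3)/y = (y - 3)/y = (-3 + y)/y)
s = 7 (s = 3 + (-3 - 1)/(-1) = 3 - 1*(-4) = 3 + 4 = 7)
F(L, M) = 10/3 (F(L, M) = 1 + (1/3)*7 = 1 + 7/3 = 10/3)
F(1, 9)**2 = (10/3)**2 = 100/9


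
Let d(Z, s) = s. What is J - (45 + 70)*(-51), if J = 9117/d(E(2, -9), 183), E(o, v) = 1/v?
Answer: 360804/61 ≈ 5914.8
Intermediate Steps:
J = 3039/61 (J = 9117/183 = 9117*(1/183) = 3039/61 ≈ 49.820)
J - (45 + 70)*(-51) = 3039/61 - (45 + 70)*(-51) = 3039/61 - 115*(-51) = 3039/61 - 1*(-5865) = 3039/61 + 5865 = 360804/61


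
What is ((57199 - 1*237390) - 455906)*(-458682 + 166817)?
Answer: 185654450905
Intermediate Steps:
((57199 - 1*237390) - 455906)*(-458682 + 166817) = ((57199 - 237390) - 455906)*(-291865) = (-180191 - 455906)*(-291865) = -636097*(-291865) = 185654450905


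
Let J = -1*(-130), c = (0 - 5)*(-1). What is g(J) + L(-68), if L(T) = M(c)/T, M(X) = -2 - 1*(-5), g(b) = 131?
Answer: 8905/68 ≈ 130.96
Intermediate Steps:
c = 5 (c = -5*(-1) = 5)
J = 130
M(X) = 3 (M(X) = -2 + 5 = 3)
L(T) = 3/T
g(J) + L(-68) = 131 + 3/(-68) = 131 + 3*(-1/68) = 131 - 3/68 = 8905/68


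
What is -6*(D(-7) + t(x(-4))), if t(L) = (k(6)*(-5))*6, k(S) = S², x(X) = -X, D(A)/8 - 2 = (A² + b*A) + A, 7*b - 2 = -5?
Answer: 4224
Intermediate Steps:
b = -3/7 (b = 2/7 + (⅐)*(-5) = 2/7 - 5/7 = -3/7 ≈ -0.42857)
D(A) = 16 + 8*A² + 32*A/7 (D(A) = 16 + 8*((A² - 3*A/7) + A) = 16 + 8*(A² + 4*A/7) = 16 + (8*A² + 32*A/7) = 16 + 8*A² + 32*A/7)
t(L) = -1080 (t(L) = (6²*(-5))*6 = (36*(-5))*6 = -180*6 = -1080)
-6*(D(-7) + t(x(-4))) = -6*((16 + 8*(-7)² + (32/7)*(-7)) - 1080) = -6*((16 + 8*49 - 32) - 1080) = -6*((16 + 392 - 32) - 1080) = -6*(376 - 1080) = -6*(-704) = 4224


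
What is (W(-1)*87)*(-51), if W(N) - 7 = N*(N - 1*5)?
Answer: -57681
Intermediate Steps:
W(N) = 7 + N*(-5 + N) (W(N) = 7 + N*(N - 1*5) = 7 + N*(N - 5) = 7 + N*(-5 + N))
(W(-1)*87)*(-51) = ((7 + (-1)**2 - 5*(-1))*87)*(-51) = ((7 + 1 + 5)*87)*(-51) = (13*87)*(-51) = 1131*(-51) = -57681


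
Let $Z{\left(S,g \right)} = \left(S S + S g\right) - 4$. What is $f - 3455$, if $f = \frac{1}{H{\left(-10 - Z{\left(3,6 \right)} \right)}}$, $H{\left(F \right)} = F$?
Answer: $- \frac{114016}{33} \approx -3455.0$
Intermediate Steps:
$Z{\left(S,g \right)} = -4 + S^{2} + S g$ ($Z{\left(S,g \right)} = \left(S^{2} + S g\right) - 4 = -4 + S^{2} + S g$)
$f = - \frac{1}{33}$ ($f = \frac{1}{-10 - \left(-4 + 3^{2} + 3 \cdot 6\right)} = \frac{1}{-10 - \left(-4 + 9 + 18\right)} = \frac{1}{-10 - 23} = \frac{1}{-33} = - \frac{1}{33} \approx -0.030303$)
$f - 3455 = - \frac{1}{33} - 3455 = - \frac{114016}{33}$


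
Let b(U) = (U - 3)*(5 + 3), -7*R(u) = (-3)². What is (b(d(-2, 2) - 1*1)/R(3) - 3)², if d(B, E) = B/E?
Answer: 64009/81 ≈ 790.23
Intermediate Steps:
R(u) = -9/7 (R(u) = -⅐*(-3)² = -⅐*9 = -9/7)
b(U) = -24 + 8*U (b(U) = (-3 + U)*8 = -24 + 8*U)
(b(d(-2, 2) - 1*1)/R(3) - 3)² = ((-24 + 8*(-2/2 - 1*1))/(-9/7) - 3)² = ((-24 + 8*(-2*½ - 1))*(-7/9) - 3)² = ((-24 + 8*(-1 - 1))*(-7/9) - 3)² = ((-24 + 8*(-2))*(-7/9) - 3)² = ((-24 - 16)*(-7/9) - 3)² = (-40*(-7/9) - 3)² = (280/9 - 3)² = (253/9)² = 64009/81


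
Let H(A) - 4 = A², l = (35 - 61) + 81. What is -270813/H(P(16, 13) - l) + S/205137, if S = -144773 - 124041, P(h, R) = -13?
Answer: -56797837573/949374036 ≈ -59.827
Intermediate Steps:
l = 55 (l = -26 + 81 = 55)
S = -268814
H(A) = 4 + A²
-270813/H(P(16, 13) - l) + S/205137 = -270813/(4 + (-13 - 1*55)²) - 268814/205137 = -270813/(4 + (-13 - 55)²) - 268814*1/205137 = -270813/(4 + (-68)²) - 268814/205137 = -270813/(4 + 4624) - 268814/205137 = -270813/4628 - 268814/205137 = -56797837573/949374036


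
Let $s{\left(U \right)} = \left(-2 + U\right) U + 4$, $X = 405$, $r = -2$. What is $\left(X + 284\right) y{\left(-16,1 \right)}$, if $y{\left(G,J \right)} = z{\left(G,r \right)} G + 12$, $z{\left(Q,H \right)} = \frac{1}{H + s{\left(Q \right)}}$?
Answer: $\frac{1193348}{145} \approx 8230.0$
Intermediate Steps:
$s{\left(U \right)} = 4 + U \left(-2 + U\right)$ ($s{\left(U \right)} = U \left(-2 + U\right) + 4 = 4 + U \left(-2 + U\right)$)
$z{\left(Q,H \right)} = \frac{1}{4 + H + Q^{2} - 2 Q}$ ($z{\left(Q,H \right)} = \frac{1}{H + \left(4 + Q^{2} - 2 Q\right)} = \frac{1}{4 + H + Q^{2} - 2 Q}$)
$y{\left(G,J \right)} = 12 + \frac{G}{2 + G^{2} - 2 G}$ ($y{\left(G,J \right)} = \frac{G}{4 - 2 + G^{2} - 2 G} + 12 = \frac{G}{2 + G^{2} - 2 G} + 12 = 12 + \frac{G}{2 + G^{2} - 2 G}$)
$\left(X + 284\right) y{\left(-16,1 \right)} = \left(405 + 284\right) \frac{24 - -368 + 12 \left(-16\right)^{2}}{2 + \left(-16\right)^{2} - -32} = 689 \frac{24 + 368 + 12 \cdot 256}{2 + 256 + 32} = 689 \frac{24 + 368 + 3072}{290} = 689 \cdot \frac{1}{290} \cdot 3464 = 689 \cdot \frac{1732}{145} = \frac{1193348}{145}$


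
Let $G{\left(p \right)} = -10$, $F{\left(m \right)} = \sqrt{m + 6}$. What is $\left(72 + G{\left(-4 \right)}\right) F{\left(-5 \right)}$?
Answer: $62$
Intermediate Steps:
$F{\left(m \right)} = \sqrt{6 + m}$
$\left(72 + G{\left(-4 \right)}\right) F{\left(-5 \right)} = \left(72 - 10\right) \sqrt{6 - 5} = 62 \sqrt{1} = 62 \cdot 1 = 62$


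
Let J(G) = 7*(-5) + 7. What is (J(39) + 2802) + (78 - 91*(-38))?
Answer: 6310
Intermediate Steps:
J(G) = -28 (J(G) = -35 + 7 = -28)
(J(39) + 2802) + (78 - 91*(-38)) = (-28 + 2802) + (78 - 91*(-38)) = 2774 + (78 + 3458) = 2774 + 3536 = 6310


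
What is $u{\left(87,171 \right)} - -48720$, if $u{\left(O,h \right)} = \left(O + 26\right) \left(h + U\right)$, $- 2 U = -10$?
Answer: $68608$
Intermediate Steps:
$U = 5$ ($U = \left(- \frac{1}{2}\right) \left(-10\right) = 5$)
$u{\left(O,h \right)} = \left(5 + h\right) \left(26 + O\right)$ ($u{\left(O,h \right)} = \left(O + 26\right) \left(h + 5\right) = \left(26 + O\right) \left(5 + h\right) = \left(5 + h\right) \left(26 + O\right)$)
$u{\left(87,171 \right)} - -48720 = \left(130 + 5 \cdot 87 + 26 \cdot 171 + 87 \cdot 171\right) - -48720 = \left(130 + 435 + 4446 + 14877\right) + 48720 = 19888 + 48720 = 68608$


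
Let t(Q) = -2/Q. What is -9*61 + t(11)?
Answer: -6041/11 ≈ -549.18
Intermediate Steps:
-9*61 + t(11) = -9*61 - 2/11 = -549 - 2*1/11 = -549 - 2/11 = -6041/11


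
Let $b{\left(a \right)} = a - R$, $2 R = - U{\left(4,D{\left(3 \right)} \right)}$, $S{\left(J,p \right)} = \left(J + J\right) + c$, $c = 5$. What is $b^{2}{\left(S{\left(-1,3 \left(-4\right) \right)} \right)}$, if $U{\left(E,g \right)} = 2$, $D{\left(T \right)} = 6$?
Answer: $16$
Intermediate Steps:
$S{\left(J,p \right)} = 5 + 2 J$ ($S{\left(J,p \right)} = \left(J + J\right) + 5 = 2 J + 5 = 5 + 2 J$)
$R = -1$ ($R = \frac{\left(-1\right) 2}{2} = \frac{1}{2} \left(-2\right) = -1$)
$b{\left(a \right)} = 1 + a$ ($b{\left(a \right)} = a - -1 = a + 1 = 1 + a$)
$b^{2}{\left(S{\left(-1,3 \left(-4\right) \right)} \right)} = \left(1 + \left(5 + 2 \left(-1\right)\right)\right)^{2} = \left(1 + \left(5 - 2\right)\right)^{2} = \left(1 + 3\right)^{2} = 4^{2} = 16$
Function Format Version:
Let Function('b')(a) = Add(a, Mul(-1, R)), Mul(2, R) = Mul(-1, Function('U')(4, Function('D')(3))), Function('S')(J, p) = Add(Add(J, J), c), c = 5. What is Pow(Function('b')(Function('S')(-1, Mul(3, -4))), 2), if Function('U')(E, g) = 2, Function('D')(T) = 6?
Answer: 16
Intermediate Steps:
Function('S')(J, p) = Add(5, Mul(2, J)) (Function('S')(J, p) = Add(Add(J, J), 5) = Add(Mul(2, J), 5) = Add(5, Mul(2, J)))
R = -1 (R = Mul(Rational(1, 2), Mul(-1, 2)) = Mul(Rational(1, 2), -2) = -1)
Function('b')(a) = Add(1, a) (Function('b')(a) = Add(a, Mul(-1, -1)) = Add(a, 1) = Add(1, a))
Pow(Function('b')(Function('S')(-1, Mul(3, -4))), 2) = Pow(Add(1, Add(5, Mul(2, -1))), 2) = Pow(Add(1, Add(5, -2)), 2) = Pow(Add(1, 3), 2) = Pow(4, 2) = 16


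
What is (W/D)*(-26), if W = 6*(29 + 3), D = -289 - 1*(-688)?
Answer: -1664/133 ≈ -12.511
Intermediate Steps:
D = 399 (D = -289 + 688 = 399)
W = 192 (W = 6*32 = 192)
(W/D)*(-26) = (192/399)*(-26) = (192*(1/399))*(-26) = (64/133)*(-26) = -1664/133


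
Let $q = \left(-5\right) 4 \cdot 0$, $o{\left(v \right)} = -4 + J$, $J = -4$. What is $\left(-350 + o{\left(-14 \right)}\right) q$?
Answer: $0$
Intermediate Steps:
$o{\left(v \right)} = -8$ ($o{\left(v \right)} = -4 - 4 = -8$)
$q = 0$ ($q = \left(-20\right) 0 = 0$)
$\left(-350 + o{\left(-14 \right)}\right) q = \left(-350 - 8\right) 0 = \left(-358\right) 0 = 0$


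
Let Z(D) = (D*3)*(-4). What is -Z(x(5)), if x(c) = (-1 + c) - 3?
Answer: 12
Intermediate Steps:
x(c) = -4 + c
Z(D) = -12*D (Z(D) = (3*D)*(-4) = -12*D)
-Z(x(5)) = -(-12)*(-4 + 5) = -(-12) = -1*(-12) = 12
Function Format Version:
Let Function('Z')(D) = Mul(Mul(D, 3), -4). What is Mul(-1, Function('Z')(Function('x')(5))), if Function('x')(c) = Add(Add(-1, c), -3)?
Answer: 12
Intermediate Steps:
Function('x')(c) = Add(-4, c)
Function('Z')(D) = Mul(-12, D) (Function('Z')(D) = Mul(Mul(3, D), -4) = Mul(-12, D))
Mul(-1, Function('Z')(Function('x')(5))) = Mul(-1, Mul(-12, Add(-4, 5))) = Mul(-1, Mul(-12, 1)) = Mul(-1, -12) = 12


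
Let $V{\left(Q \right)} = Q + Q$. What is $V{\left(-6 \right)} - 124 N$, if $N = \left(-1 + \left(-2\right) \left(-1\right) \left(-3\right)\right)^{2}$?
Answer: $-6088$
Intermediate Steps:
$V{\left(Q \right)} = 2 Q$
$N = 49$ ($N = \left(-1 + 2 \left(-3\right)\right)^{2} = \left(-1 - 6\right)^{2} = \left(-7\right)^{2} = 49$)
$V{\left(-6 \right)} - 124 N = 2 \left(-6\right) - 6076 = -12 - 6076 = -6088$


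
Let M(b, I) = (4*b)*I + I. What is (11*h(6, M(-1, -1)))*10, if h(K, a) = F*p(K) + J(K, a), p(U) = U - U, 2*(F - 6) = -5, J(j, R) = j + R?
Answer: 990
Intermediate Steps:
J(j, R) = R + j
F = 7/2 (F = 6 + (½)*(-5) = 6 - 5/2 = 7/2 ≈ 3.5000)
p(U) = 0
M(b, I) = I + 4*I*b (M(b, I) = 4*I*b + I = I + 4*I*b)
h(K, a) = K + a (h(K, a) = (7/2)*0 + (a + K) = 0 + (K + a) = K + a)
(11*h(6, M(-1, -1)))*10 = (11*(6 - (1 + 4*(-1))))*10 = (11*(6 - (1 - 4)))*10 = (11*(6 - 1*(-3)))*10 = (11*(6 + 3))*10 = (11*9)*10 = 99*10 = 990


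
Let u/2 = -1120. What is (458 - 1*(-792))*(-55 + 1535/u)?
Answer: -15591875/224 ≈ -69607.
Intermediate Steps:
u = -2240 (u = 2*(-1120) = -2240)
(458 - 1*(-792))*(-55 + 1535/u) = (458 - 1*(-792))*(-55 + 1535/(-2240)) = (458 + 792)*(-55 + 1535*(-1/2240)) = 1250*(-55 - 307/448) = 1250*(-24947/448) = -15591875/224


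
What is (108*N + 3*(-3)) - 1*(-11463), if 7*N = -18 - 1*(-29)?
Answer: 81366/7 ≈ 11624.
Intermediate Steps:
N = 11/7 (N = (-18 - 1*(-29))/7 = (-18 + 29)/7 = (⅐)*11 = 11/7 ≈ 1.5714)
(108*N + 3*(-3)) - 1*(-11463) = (108*(11/7) + 3*(-3)) - 1*(-11463) = (1188/7 - 9) + 11463 = 1125/7 + 11463 = 81366/7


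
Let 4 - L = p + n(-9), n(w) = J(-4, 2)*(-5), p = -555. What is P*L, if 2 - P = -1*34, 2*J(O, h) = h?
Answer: 20304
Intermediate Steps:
J(O, h) = h/2
P = 36 (P = 2 - (-1)*34 = 2 - 1*(-34) = 2 + 34 = 36)
n(w) = -5 (n(w) = ((1/2)*2)*(-5) = 1*(-5) = -5)
L = 564 (L = 4 - (-555 - 5) = 4 - 1*(-560) = 4 + 560 = 564)
P*L = 36*564 = 20304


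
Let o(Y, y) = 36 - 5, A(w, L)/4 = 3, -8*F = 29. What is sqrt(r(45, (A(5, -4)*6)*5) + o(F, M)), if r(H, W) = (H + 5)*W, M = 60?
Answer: sqrt(18031) ≈ 134.28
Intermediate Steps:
F = -29/8 (F = -1/8*29 = -29/8 ≈ -3.6250)
A(w, L) = 12 (A(w, L) = 4*3 = 12)
r(H, W) = W*(5 + H) (r(H, W) = (5 + H)*W = W*(5 + H))
o(Y, y) = 31
sqrt(r(45, (A(5, -4)*6)*5) + o(F, M)) = sqrt(((12*6)*5)*(5 + 45) + 31) = sqrt((72*5)*50 + 31) = sqrt(360*50 + 31) = sqrt(18000 + 31) = sqrt(18031)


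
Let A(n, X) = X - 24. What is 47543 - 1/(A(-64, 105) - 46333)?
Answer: 2198958837/46252 ≈ 47543.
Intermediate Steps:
A(n, X) = -24 + X
47543 - 1/(A(-64, 105) - 46333) = 47543 - 1/((-24 + 105) - 46333) = 47543 - 1/(81 - 46333) = 47543 - 1/(-46252) = 47543 - 1*(-1/46252) = 47543 + 1/46252 = 2198958837/46252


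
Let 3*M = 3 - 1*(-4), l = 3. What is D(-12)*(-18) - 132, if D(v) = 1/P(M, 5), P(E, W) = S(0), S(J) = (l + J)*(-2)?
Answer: -129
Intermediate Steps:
M = 7/3 (M = (3 - 1*(-4))/3 = (3 + 4)/3 = (⅓)*7 = 7/3 ≈ 2.3333)
S(J) = -6 - 2*J (S(J) = (3 + J)*(-2) = -6 - 2*J)
P(E, W) = -6 (P(E, W) = -6 - 2*0 = -6 + 0 = -6)
D(v) = -⅙ (D(v) = 1/(-6) = -⅙)
D(-12)*(-18) - 132 = -⅙*(-18) - 132 = 3 - 132 = -129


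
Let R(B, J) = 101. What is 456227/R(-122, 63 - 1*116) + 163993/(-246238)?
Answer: 1112117433/246238 ≈ 4516.4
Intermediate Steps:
456227/R(-122, 63 - 1*116) + 163993/(-246238) = 456227/101 + 163993/(-246238) = 456227*(1/101) + 163993*(-1/246238) = 456227/101 - 163993/246238 = 1112117433/246238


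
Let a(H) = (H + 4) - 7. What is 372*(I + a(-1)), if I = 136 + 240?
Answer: 138384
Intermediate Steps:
a(H) = -3 + H (a(H) = (4 + H) - 7 = -3 + H)
I = 376
372*(I + a(-1)) = 372*(376 + (-3 - 1)) = 372*(376 - 4) = 372*372 = 138384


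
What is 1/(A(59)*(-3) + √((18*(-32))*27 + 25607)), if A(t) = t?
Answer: -177/21274 - √10055/21274 ≈ -0.013033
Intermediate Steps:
1/(A(59)*(-3) + √((18*(-32))*27 + 25607)) = 1/(59*(-3) + √((18*(-32))*27 + 25607)) = 1/(-177 + √(-576*27 + 25607)) = 1/(-177 + √(-15552 + 25607)) = 1/(-177 + √10055)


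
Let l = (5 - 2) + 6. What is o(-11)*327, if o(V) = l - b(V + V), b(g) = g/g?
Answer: 2616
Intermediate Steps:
b(g) = 1
l = 9 (l = 3 + 6 = 9)
o(V) = 8 (o(V) = 9 - 1*1 = 9 - 1 = 8)
o(-11)*327 = 8*327 = 2616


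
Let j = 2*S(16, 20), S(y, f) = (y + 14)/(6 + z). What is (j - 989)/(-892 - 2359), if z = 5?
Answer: 10819/35761 ≈ 0.30254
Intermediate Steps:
S(y, f) = 14/11 + y/11 (S(y, f) = (y + 14)/(6 + 5) = (14 + y)/11 = (14 + y)*(1/11) = 14/11 + y/11)
j = 60/11 (j = 2*(14/11 + (1/11)*16) = 2*(14/11 + 16/11) = 2*(30/11) = 60/11 ≈ 5.4545)
(j - 989)/(-892 - 2359) = (60/11 - 989)/(-892 - 2359) = -10819/11/(-3251) = -10819/11*(-1/3251) = 10819/35761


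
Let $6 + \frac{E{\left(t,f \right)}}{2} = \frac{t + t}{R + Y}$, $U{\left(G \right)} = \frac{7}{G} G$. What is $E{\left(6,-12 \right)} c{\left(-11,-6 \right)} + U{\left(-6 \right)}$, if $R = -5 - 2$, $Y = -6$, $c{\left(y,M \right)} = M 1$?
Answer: $\frac{1171}{13} \approx 90.077$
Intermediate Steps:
$c{\left(y,M \right)} = M$
$U{\left(G \right)} = 7$
$R = -7$ ($R = -5 - 2 = -7$)
$E{\left(t,f \right)} = -12 - \frac{4 t}{13}$ ($E{\left(t,f \right)} = -12 + 2 \frac{t + t}{-7 - 6} = -12 + 2 \frac{2 t}{-13} = -12 + 2 \cdot 2 t \left(- \frac{1}{13}\right) = -12 + 2 \left(- \frac{2 t}{13}\right) = -12 - \frac{4 t}{13}$)
$E{\left(6,-12 \right)} c{\left(-11,-6 \right)} + U{\left(-6 \right)} = \left(-12 - \frac{24}{13}\right) \left(-6\right) + 7 = \left(- \frac{180}{13}\right) \left(-6\right) + 7 = \frac{1080}{13} + 7 = \frac{1171}{13}$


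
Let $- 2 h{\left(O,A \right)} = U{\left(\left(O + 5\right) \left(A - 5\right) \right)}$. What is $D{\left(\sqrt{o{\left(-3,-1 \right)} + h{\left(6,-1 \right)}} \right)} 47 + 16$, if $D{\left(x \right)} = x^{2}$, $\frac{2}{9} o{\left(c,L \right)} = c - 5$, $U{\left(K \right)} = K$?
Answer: $-125$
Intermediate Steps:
$h{\left(O,A \right)} = - \frac{\left(-5 + A\right) \left(5 + O\right)}{2}$ ($h{\left(O,A \right)} = - \frac{\left(O + 5\right) \left(A - 5\right)}{2} = - \frac{\left(5 + O\right) \left(-5 + A\right)}{2} = - \frac{\left(-5 + A\right) \left(5 + O\right)}{2}$)
$o{\left(c,L \right)} = - \frac{45}{2} + \frac{9 c}{2}$ ($o{\left(c,L \right)} = \frac{9 \left(c - 5\right)}{2} = \frac{9 \left(-5 + c\right)}{2} = - \frac{45}{2} + \frac{9 c}{2}$)
$D{\left(\sqrt{o{\left(-3,-1 \right)} + h{\left(6,-1 \right)}} \right)} 47 + 16 = \left(\sqrt{\left(- \frac{45}{2} + \frac{9}{2} \left(-3\right)\right) + \left(\frac{25}{2} - - \frac{5}{2} + \frac{5}{2} \cdot 6 - \left(- \frac{1}{2}\right) 6\right)}\right)^{2} \cdot 47 + 16 = \left(\sqrt{\left(- \frac{45}{2} - \frac{27}{2}\right) + \left(\frac{25}{2} + \frac{5}{2} + 15 + 3\right)}\right)^{2} \cdot 47 + 16 = \left(\sqrt{-36 + 33}\right)^{2} \cdot 47 + 16 = \left(\sqrt{-3}\right)^{2} \cdot 47 + 16 = \left(i \sqrt{3}\right)^{2} \cdot 47 + 16 = \left(-3\right) 47 + 16 = -141 + 16 = -125$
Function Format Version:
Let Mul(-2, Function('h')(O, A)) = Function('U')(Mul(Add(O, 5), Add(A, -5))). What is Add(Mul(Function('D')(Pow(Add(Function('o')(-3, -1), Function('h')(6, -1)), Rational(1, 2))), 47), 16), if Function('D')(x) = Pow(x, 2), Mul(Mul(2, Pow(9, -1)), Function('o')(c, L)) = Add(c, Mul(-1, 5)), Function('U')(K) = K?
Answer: -125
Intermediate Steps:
Function('h')(O, A) = Mul(Rational(-1, 2), Add(-5, A), Add(5, O)) (Function('h')(O, A) = Mul(Rational(-1, 2), Mul(Add(O, 5), Add(A, -5))) = Mul(Rational(-1, 2), Mul(Add(5, O), Add(-5, A))) = Mul(Rational(-1, 2), Mul(Add(-5, A), Add(5, O))) = Mul(Rational(-1, 2), Add(-5, A), Add(5, O)))
Function('o')(c, L) = Add(Rational(-45, 2), Mul(Rational(9, 2), c)) (Function('o')(c, L) = Mul(Rational(9, 2), Add(c, Mul(-1, 5))) = Mul(Rational(9, 2), Add(c, -5)) = Mul(Rational(9, 2), Add(-5, c)) = Add(Rational(-45, 2), Mul(Rational(9, 2), c)))
Add(Mul(Function('D')(Pow(Add(Function('o')(-3, -1), Function('h')(6, -1)), Rational(1, 2))), 47), 16) = Add(Mul(Pow(Pow(Add(Add(Rational(-45, 2), Mul(Rational(9, 2), -3)), Add(Rational(25, 2), Mul(Rational(-5, 2), -1), Mul(Rational(5, 2), 6), Mul(Rational(-1, 2), -1, 6))), Rational(1, 2)), 2), 47), 16) = Add(Mul(Pow(Pow(Add(Add(Rational(-45, 2), Rational(-27, 2)), Add(Rational(25, 2), Rational(5, 2), 15, 3)), Rational(1, 2)), 2), 47), 16) = Add(Mul(Pow(Pow(Add(-36, 33), Rational(1, 2)), 2), 47), 16) = Add(Mul(Pow(Pow(-3, Rational(1, 2)), 2), 47), 16) = Add(Mul(Pow(Mul(I, Pow(3, Rational(1, 2))), 2), 47), 16) = Add(Mul(-3, 47), 16) = Add(-141, 16) = -125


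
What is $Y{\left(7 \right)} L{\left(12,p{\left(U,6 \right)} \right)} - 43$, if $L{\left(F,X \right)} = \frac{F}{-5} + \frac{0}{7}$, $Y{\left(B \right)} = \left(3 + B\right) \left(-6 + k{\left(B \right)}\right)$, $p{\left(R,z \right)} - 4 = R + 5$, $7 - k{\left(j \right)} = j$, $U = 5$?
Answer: $101$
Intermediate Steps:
$k{\left(j \right)} = 7 - j$
$p{\left(R,z \right)} = 9 + R$ ($p{\left(R,z \right)} = 4 + \left(R + 5\right) = 4 + \left(5 + R\right) = 9 + R$)
$Y{\left(B \right)} = \left(1 - B\right) \left(3 + B\right)$ ($Y{\left(B \right)} = \left(3 + B\right) \left(-6 - \left(-7 + B\right)\right) = \left(3 + B\right) \left(1 - B\right) = \left(1 - B\right) \left(3 + B\right)$)
$L{\left(F,X \right)} = - \frac{F}{5}$ ($L{\left(F,X \right)} = F \left(- \frac{1}{5}\right) + 0 \cdot \frac{1}{7} = - \frac{F}{5} + 0 = - \frac{F}{5}$)
$Y{\left(7 \right)} L{\left(12,p{\left(U,6 \right)} \right)} - 43 = \left(3 - 7^{2} - 14\right) \left(\left(- \frac{1}{5}\right) 12\right) - 43 = \left(3 - 49 - 14\right) \left(- \frac{12}{5}\right) - 43 = \left(-60\right) \left(- \frac{12}{5}\right) - 43 = 144 - 43 = 101$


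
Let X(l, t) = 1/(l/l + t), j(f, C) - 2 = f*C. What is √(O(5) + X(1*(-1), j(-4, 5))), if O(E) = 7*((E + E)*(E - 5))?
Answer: I*√17/17 ≈ 0.24254*I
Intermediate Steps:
j(f, C) = 2 + C*f (j(f, C) = 2 + f*C = 2 + C*f)
X(l, t) = 1/(1 + t)
O(E) = 14*E*(-5 + E) (O(E) = 7*((2*E)*(-5 + E)) = 7*(2*E*(-5 + E)) = 14*E*(-5 + E))
√(O(5) + X(1*(-1), j(-4, 5))) = √(14*5*(-5 + 5) + 1/(1 + (2 + 5*(-4)))) = √(14*5*0 + 1/(1 + (2 - 20))) = √(0 + 1/(1 - 18)) = √(0 + 1/(-17)) = √(0 - 1/17) = √(-1/17) = I*√17/17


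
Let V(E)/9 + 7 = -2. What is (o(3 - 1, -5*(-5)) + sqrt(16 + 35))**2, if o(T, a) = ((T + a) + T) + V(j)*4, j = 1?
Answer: (-295 + sqrt(51))**2 ≈ 82863.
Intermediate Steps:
V(E) = -81 (V(E) = -63 + 9*(-2) = -63 - 18 = -81)
o(T, a) = -324 + a + 2*T (o(T, a) = ((T + a) + T) - 81*4 = (a + 2*T) - 324 = -324 + a + 2*T)
(o(3 - 1, -5*(-5)) + sqrt(16 + 35))**2 = ((-324 - 5*(-5) + 2*(3 - 1)) + sqrt(16 + 35))**2 = ((-324 + 25 + 2*2) + sqrt(51))**2 = ((-324 + 25 + 4) + sqrt(51))**2 = (-295 + sqrt(51))**2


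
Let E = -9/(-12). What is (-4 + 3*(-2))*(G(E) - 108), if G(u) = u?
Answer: 2145/2 ≈ 1072.5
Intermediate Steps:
E = ¾ (E = -9*(-1/12) = ¾ ≈ 0.75000)
(-4 + 3*(-2))*(G(E) - 108) = (-4 + 3*(-2))*(¾ - 108) = (-4 - 6)*(-429/4) = -10*(-429/4) = 2145/2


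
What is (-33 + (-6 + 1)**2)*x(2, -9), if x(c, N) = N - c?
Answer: 88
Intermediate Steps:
(-33 + (-6 + 1)**2)*x(2, -9) = (-33 + (-6 + 1)**2)*(-9 - 1*2) = (-33 + (-5)**2)*(-9 - 2) = (-33 + 25)*(-11) = -8*(-11) = 88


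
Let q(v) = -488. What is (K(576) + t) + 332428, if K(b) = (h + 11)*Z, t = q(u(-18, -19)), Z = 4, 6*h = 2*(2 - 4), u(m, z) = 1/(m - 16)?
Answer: 995944/3 ≈ 3.3198e+5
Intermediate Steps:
u(m, z) = 1/(-16 + m)
h = -2/3 (h = (2*(2 - 4))/6 = (2*(-2))/6 = (1/6)*(-4) = -2/3 ≈ -0.66667)
t = -488
K(b) = 124/3 (K(b) = (-2/3 + 11)*4 = (31/3)*4 = 124/3)
(K(576) + t) + 332428 = (124/3 - 488) + 332428 = -1340/3 + 332428 = 995944/3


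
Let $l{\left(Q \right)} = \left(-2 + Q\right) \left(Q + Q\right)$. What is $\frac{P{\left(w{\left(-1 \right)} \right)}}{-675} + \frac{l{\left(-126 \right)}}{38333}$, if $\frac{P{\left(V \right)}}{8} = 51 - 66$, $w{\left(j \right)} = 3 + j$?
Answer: $\frac{1758184}{1724985} \approx 1.0192$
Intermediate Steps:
$l{\left(Q \right)} = 2 Q \left(-2 + Q\right)$ ($l{\left(Q \right)} = \left(-2 + Q\right) 2 Q = 2 Q \left(-2 + Q\right)$)
$P{\left(V \right)} = -120$ ($P{\left(V \right)} = 8 \left(51 - 66\right) = 8 \left(-15\right) = -120$)
$\frac{P{\left(w{\left(-1 \right)} \right)}}{-675} + \frac{l{\left(-126 \right)}}{38333} = - \frac{120}{-675} + \frac{2 \left(-126\right) \left(-2 - 126\right)}{38333} = \left(-120\right) \left(- \frac{1}{675}\right) + 2 \left(-126\right) \left(-128\right) \frac{1}{38333} = \frac{8}{45} + 32256 \cdot \frac{1}{38333} = \frac{8}{45} + \frac{32256}{38333} = \frac{1758184}{1724985}$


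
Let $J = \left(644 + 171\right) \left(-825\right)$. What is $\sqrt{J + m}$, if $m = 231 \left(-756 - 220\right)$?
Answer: $3 i \sqrt{99759} \approx 947.54 i$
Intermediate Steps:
$m = -225456$ ($m = 231 \left(-976\right) = -225456$)
$J = -672375$ ($J = 815 \left(-825\right) = -672375$)
$\sqrt{J + m} = \sqrt{-672375 - 225456} = \sqrt{-897831} = 3 i \sqrt{99759}$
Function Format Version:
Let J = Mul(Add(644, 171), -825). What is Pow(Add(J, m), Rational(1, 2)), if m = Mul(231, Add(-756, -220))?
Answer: Mul(3, I, Pow(99759, Rational(1, 2))) ≈ Mul(947.54, I)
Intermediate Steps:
m = -225456 (m = Mul(231, -976) = -225456)
J = -672375 (J = Mul(815, -825) = -672375)
Pow(Add(J, m), Rational(1, 2)) = Pow(Add(-672375, -225456), Rational(1, 2)) = Pow(-897831, Rational(1, 2)) = Mul(3, I, Pow(99759, Rational(1, 2)))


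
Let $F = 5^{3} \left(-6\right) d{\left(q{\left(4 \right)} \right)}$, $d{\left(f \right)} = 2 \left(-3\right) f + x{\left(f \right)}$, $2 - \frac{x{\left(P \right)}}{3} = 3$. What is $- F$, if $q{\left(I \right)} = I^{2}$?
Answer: $-74250$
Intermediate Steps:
$x{\left(P \right)} = -3$ ($x{\left(P \right)} = 6 - 9 = -3$)
$d{\left(f \right)} = -3 - 6 f$ ($d{\left(f \right)} = 2 \left(-3\right) f - 3 = - 6 f - 3 = -3 - 6 f$)
$F = 74250$ ($F = 5^{3} \left(-6\right) \left(-3 - 6 \cdot 4^{2}\right) = 125 \left(-6\right) \left(-3 - 96\right) = - 750 \left(-3 - 96\right) = \left(-750\right) \left(-99\right) = 74250$)
$- F = \left(-1\right) 74250 = -74250$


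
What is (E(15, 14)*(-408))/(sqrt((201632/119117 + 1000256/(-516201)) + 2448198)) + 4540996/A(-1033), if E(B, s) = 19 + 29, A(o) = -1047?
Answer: -4540996/1047 - 9792*sqrt(9256177463228731719113886582)/75267776779518223 ≈ -4349.7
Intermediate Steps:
E(B, s) = 48
(E(15, 14)*(-408))/(sqrt((201632/119117 + 1000256/(-516201)) + 2448198)) + 4540996/A(-1033) = (48*(-408))/(sqrt((201632/119117 + 1000256/(-516201)) + 2448198)) + 4540996/(-1047) = -19584/sqrt((201632*(1/119117) + 1000256*(-1/516201)) + 2448198) + 4540996*(-1/1047) = -19584/sqrt((201632/119117 - 1000256/516201) + 2448198) - 4540996/1047 = -19584/sqrt(-15064853920/61488314517 + 2448198) - 4540996/1047 = -19584*sqrt(9256177463228731719113886582)/150535553559036446 - 4540996/1047 = -9792*sqrt(9256177463228731719113886582)/75267776779518223 - 4540996/1047 = -4540996/1047 - 9792*sqrt(9256177463228731719113886582)/75267776779518223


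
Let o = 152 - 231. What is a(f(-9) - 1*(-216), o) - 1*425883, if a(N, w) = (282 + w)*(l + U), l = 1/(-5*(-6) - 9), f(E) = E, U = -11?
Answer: -1284319/3 ≈ -4.2811e+5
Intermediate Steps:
l = 1/21 (l = 1/(30 - 9) = 1/21 ≈ 0.047619)
o = -79
a(N, w) = -21620/7 - 230*w/21 (a(N, w) = (282 + w)*(1/21 - 11) = (282 + w)*(-230/21) = -21620/7 - 230*w/21)
a(f(-9) - 1*(-216), o) - 1*425883 = (-21620/7 - 230/21*(-79)) - 1*425883 = (-21620/7 + 18170/21) - 425883 = -6670/3 - 425883 = -1284319/3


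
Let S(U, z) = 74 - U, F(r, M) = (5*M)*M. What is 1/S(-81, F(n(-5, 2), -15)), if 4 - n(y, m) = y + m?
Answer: 1/155 ≈ 0.0064516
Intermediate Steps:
n(y, m) = 4 - m - y (n(y, m) = 4 - (y + m) = 4 - (m + y) = 4 + (-m - y) = 4 - m - y)
F(r, M) = 5*M²
1/S(-81, F(n(-5, 2), -15)) = 1/(74 - 1*(-81)) = 1/(74 + 81) = 1/155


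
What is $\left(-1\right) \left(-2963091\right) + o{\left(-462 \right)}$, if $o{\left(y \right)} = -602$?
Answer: $2962489$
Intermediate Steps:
$\left(-1\right) \left(-2963091\right) + o{\left(-462 \right)} = \left(-1\right) \left(-2963091\right) - 602 = 2963091 - 602 = 2962489$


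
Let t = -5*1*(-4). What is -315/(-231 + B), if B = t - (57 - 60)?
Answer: 315/208 ≈ 1.5144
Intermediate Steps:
t = 20 (t = -5*(-4) = 20)
B = 23 (B = 20 - (57 - 60) = 20 - 1*(-3) = 20 + 3 = 23)
-315/(-231 + B) = -315/(-231 + 23) = -315/(-208) = -315*(-1/208) = 315/208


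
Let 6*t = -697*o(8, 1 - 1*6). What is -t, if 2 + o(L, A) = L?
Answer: 697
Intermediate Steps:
o(L, A) = -2 + L
t = -697 (t = (-697*(-2 + 8))/6 = (-697*6)/6 = (1/6)*(-4182) = -697)
-t = -1*(-697) = 697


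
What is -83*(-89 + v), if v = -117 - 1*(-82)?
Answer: 10292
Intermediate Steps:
v = -35 (v = -117 + 82 = -35)
-83*(-89 + v) = -83*(-89 - 35) = -83*(-124) = 10292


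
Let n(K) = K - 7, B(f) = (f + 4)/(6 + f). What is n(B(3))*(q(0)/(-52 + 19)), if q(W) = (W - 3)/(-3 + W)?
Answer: 56/297 ≈ 0.18855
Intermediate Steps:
B(f) = (4 + f)/(6 + f)
q(W) = 1 (q(W) = (-3 + W)/(-3 + W) = 1)
n(K) = -7 + K
n(B(3))*(q(0)/(-52 + 19)) = (-7 + (4 + 3)/(6 + 3))*(1/(-52 + 19)) = (-7 + 7/9)*(1/(-33)) = (-7 + (⅑)*7)*(1*(-1/33)) = (-7 + 7/9)*(-1/33) = -56/9*(-1/33) = 56/297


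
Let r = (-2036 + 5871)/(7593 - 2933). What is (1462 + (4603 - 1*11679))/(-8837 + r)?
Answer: 5232248/8235317 ≈ 0.63534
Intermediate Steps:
r = 767/932 (r = 3835/4660 = 3835*(1/4660) = 767/932 ≈ 0.82296)
(1462 + (4603 - 1*11679))/(-8837 + r) = (1462 + (4603 - 1*11679))/(-8837 + 767/932) = (1462 + (4603 - 11679))/(-8235317/932) = (1462 - 7076)*(-932/8235317) = -5614*(-932/8235317) = 5232248/8235317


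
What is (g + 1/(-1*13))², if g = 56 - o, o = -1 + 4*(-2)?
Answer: 712336/169 ≈ 4215.0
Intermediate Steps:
o = -9 (o = -1 - 8 = -9)
g = 65 (g = 56 - 1*(-9) = 56 + 9 = 65)
(g + 1/(-1*13))² = (65 + 1/(-1*13))² = (65 + 1/(-13))² = (65 - 1/13)² = (844/13)² = 712336/169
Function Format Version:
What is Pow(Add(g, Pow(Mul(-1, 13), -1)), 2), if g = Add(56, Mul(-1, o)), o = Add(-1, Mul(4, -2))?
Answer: Rational(712336, 169) ≈ 4215.0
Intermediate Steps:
o = -9 (o = Add(-1, -8) = -9)
g = 65 (g = Add(56, Mul(-1, -9)) = Add(56, 9) = 65)
Pow(Add(g, Pow(Mul(-1, 13), -1)), 2) = Pow(Add(65, Pow(Mul(-1, 13), -1)), 2) = Pow(Add(65, Pow(-13, -1)), 2) = Pow(Add(65, Rational(-1, 13)), 2) = Pow(Rational(844, 13), 2) = Rational(712336, 169)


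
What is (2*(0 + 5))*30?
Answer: 300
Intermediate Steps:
(2*(0 + 5))*30 = (2*5)*30 = 10*30 = 300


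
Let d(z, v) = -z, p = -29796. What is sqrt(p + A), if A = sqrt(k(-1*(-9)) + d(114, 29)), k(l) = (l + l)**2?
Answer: sqrt(-29796 + sqrt(210)) ≈ 172.57*I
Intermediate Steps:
k(l) = 4*l**2 (k(l) = (2*l)**2 = 4*l**2)
A = sqrt(210) (A = sqrt(4*(-1*(-9))**2 - 1*114) = sqrt(4*9**2 - 114) = sqrt(4*81 - 114) = sqrt(324 - 114) = sqrt(210) ≈ 14.491)
sqrt(p + A) = sqrt(-29796 + sqrt(210))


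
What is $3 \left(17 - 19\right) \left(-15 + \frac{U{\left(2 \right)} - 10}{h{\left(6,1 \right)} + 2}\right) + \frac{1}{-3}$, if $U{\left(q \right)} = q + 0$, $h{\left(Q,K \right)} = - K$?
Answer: $\frac{413}{3} \approx 137.67$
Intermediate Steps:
$U{\left(q \right)} = q$
$3 \left(17 - 19\right) \left(-15 + \frac{U{\left(2 \right)} - 10}{h{\left(6,1 \right)} + 2}\right) + \frac{1}{-3} = 3 \left(17 - 19\right) \left(-15 + \frac{2 - 10}{\left(-1\right) 1 + 2}\right) + \frac{1}{-3} = 3 \left(- 2 \left(-15 - \frac{8}{-1 + 2}\right)\right) - \frac{1}{3} = 3 \left(- 2 \left(-15 - \frac{8}{1}\right)\right) - \frac{1}{3} = 3 \left(- 2 \left(-15 - 8\right)\right) - \frac{1}{3} = 3 \left(\left(-2\right) \left(-23\right)\right) - \frac{1}{3} = 3 \cdot 46 - \frac{1}{3} = 138 - \frac{1}{3} = \frac{413}{3}$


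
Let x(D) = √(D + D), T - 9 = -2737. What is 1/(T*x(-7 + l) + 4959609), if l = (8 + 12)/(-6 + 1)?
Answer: 4959609/24597885156529 + 2728*I*√22/24597885156529 ≈ 2.0163e-7 + 5.2018e-10*I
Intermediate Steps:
T = -2728 (T = 9 - 2737 = -2728)
l = -4 (l = 20/(-5) = 20*(-⅕) = -4)
x(D) = √2*√D (x(D) = √(2*D) = √2*√D)
1/(T*x(-7 + l) + 4959609) = 1/(-2728*√2*√(-7 - 4) + 4959609) = 1/(-2728*√2*√(-11) + 4959609) = 1/(-2728*√2*I*√11 + 4959609) = 1/(-2728*I*√22 + 4959609) = 1/(4959609 - 2728*I*√22)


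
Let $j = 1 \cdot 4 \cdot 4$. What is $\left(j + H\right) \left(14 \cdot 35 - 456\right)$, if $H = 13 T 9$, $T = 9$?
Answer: $36346$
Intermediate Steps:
$j = 16$ ($j = 4 \cdot 4 = 16$)
$H = 1053$ ($H = 13 \cdot 9 \cdot 9 = 117 \cdot 9 = 1053$)
$\left(j + H\right) \left(14 \cdot 35 - 456\right) = \left(16 + 1053\right) \left(14 \cdot 35 - 456\right) = 1069 \left(490 - 456\right) = 1069 \cdot 34 = 36346$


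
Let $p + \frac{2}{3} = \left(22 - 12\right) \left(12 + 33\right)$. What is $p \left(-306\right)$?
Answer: $-137496$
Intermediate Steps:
$p = \frac{1348}{3}$ ($p = - \frac{2}{3} + \left(22 - 12\right) \left(12 + 33\right) = - \frac{2}{3} + 10 \cdot 45 = - \frac{2}{3} + 450 = \frac{1348}{3} \approx 449.33$)
$p \left(-306\right) = \frac{1348}{3} \left(-306\right) = -137496$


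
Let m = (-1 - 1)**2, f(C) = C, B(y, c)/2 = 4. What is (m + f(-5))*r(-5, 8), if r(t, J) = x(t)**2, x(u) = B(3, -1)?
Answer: -64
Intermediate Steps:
B(y, c) = 8 (B(y, c) = 2*4 = 8)
x(u) = 8
m = 4 (m = (-2)**2 = 4)
r(t, J) = 64 (r(t, J) = 8**2 = 64)
(m + f(-5))*r(-5, 8) = (4 - 5)*64 = -1*64 = -64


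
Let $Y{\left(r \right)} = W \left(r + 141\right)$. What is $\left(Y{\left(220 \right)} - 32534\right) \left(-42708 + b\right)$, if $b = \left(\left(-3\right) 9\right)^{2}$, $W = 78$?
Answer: $183700104$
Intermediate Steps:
$b = 729$ ($b = \left(-27\right)^{2} = 729$)
$Y{\left(r \right)} = 10998 + 78 r$ ($Y{\left(r \right)} = 78 \left(r + 141\right) = 78 \left(141 + r\right) = 10998 + 78 r$)
$\left(Y{\left(220 \right)} - 32534\right) \left(-42708 + b\right) = \left(\left(10998 + 78 \cdot 220\right) - 32534\right) \left(-42708 + 729\right) = \left(\left(10998 + 17160\right) - 32534\right) \left(-41979\right) = \left(28158 - 32534\right) \left(-41979\right) = \left(-4376\right) \left(-41979\right) = 183700104$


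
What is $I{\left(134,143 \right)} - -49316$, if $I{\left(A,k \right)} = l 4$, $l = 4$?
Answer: $49332$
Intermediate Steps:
$I{\left(A,k \right)} = 16$ ($I{\left(A,k \right)} = 4 \cdot 4 = 16$)
$I{\left(134,143 \right)} - -49316 = 16 - -49316 = 16 + 49316 = 49332$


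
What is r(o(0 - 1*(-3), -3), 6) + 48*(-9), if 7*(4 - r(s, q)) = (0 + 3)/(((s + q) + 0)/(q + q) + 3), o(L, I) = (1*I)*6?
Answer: -5995/14 ≈ -428.21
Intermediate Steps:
o(L, I) = 6*I (o(L, I) = I*6 = 6*I)
r(s, q) = 4 - 3/(7*(3 + (q + s)/(2*q))) (r(s, q) = 4 - (0 + 3)/(7*(((s + q) + 0)/(q + q) + 3)) = 4 - 3/(7*(((q + s) + 0)/((2*q)) + 3)) = 4 - 3/(7*((q + s)*(1/(2*q)) + 3)) = 4 - 3/(7*((q + s)/(2*q) + 3)) = 4 - 3/(7*(3 + (q + s)/(2*q))))
r(o(0 - 1*(-3), -3), 6) + 48*(-9) = 2*(14*(6*(-3)) + 95*6)/(7*(6*(-3) + 7*6)) + 48*(-9) = 2*(14*(-18) + 570)/(7*(-18 + 42)) - 432 = (2/7)*(-252 + 570)/24 - 432 = (2/7)*(1/24)*318 - 432 = 53/14 - 432 = -5995/14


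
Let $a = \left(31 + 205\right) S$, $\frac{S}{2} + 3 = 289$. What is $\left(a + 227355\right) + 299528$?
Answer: $661875$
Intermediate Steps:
$S = 572$ ($S = -6 + 2 \cdot 289 = -6 + 578 = 572$)
$a = 134992$ ($a = \left(31 + 205\right) 572 = 236 \cdot 572 = 134992$)
$\left(a + 227355\right) + 299528 = \left(134992 + 227355\right) + 299528 = 362347 + 299528 = 661875$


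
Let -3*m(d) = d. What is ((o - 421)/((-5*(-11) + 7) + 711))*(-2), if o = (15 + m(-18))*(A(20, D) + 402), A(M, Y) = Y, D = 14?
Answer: -16630/773 ≈ -21.514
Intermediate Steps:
m(d) = -d/3
o = 8736 (o = (15 - ⅓*(-18))*(14 + 402) = (15 + 6)*416 = 21*416 = 8736)
((o - 421)/((-5*(-11) + 7) + 711))*(-2) = ((8736 - 421)/((-5*(-11) + 7) + 711))*(-2) = (8315/((55 + 7) + 711))*(-2) = (8315/(62 + 711))*(-2) = (8315/773)*(-2) = -16630/773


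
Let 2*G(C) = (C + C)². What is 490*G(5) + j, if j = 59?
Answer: 24559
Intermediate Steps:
G(C) = 2*C² (G(C) = (C + C)²/2 = (2*C)²/2 = (4*C²)/2 = 2*C²)
490*G(5) + j = 490*(2*5²) + 59 = 490*(2*25) + 59 = 490*50 + 59 = 24500 + 59 = 24559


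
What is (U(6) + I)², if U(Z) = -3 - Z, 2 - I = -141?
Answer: 17956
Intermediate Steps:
I = 143 (I = 2 - 1*(-141) = 2 + 141 = 143)
(U(6) + I)² = ((-3 - 1*6) + 143)² = ((-3 - 6) + 143)² = (-9 + 143)² = 134² = 17956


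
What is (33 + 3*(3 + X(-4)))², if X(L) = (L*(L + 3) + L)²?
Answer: 1764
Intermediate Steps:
X(L) = (L + L*(3 + L))² (X(L) = (L*(3 + L) + L)² = (L + L*(3 + L))²)
(33 + 3*(3 + X(-4)))² = (33 + 3*(3 + (-4)²*(4 - 4)²))² = (33 + 3*(3 + 16*0²))² = (33 + 3*(3 + 16*0))² = (33 + 3*(3 + 0))² = (33 + 3*3)² = (33 + 9)² = 42² = 1764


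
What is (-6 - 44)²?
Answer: 2500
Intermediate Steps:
(-6 - 44)² = (-50)² = 2500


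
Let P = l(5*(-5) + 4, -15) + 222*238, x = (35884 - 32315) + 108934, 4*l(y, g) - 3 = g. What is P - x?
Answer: -59670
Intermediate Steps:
l(y, g) = ¾ + g/4
x = 112503 (x = 3569 + 108934 = 112503)
P = 52833 (P = (¾ + (¼)*(-15)) + 222*238 = (¾ - 15/4) + 52836 = -3 + 52836 = 52833)
P - x = 52833 - 1*112503 = 52833 - 112503 = -59670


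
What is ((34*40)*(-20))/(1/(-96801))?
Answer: 2632987200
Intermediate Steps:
((34*40)*(-20))/(1/(-96801)) = (1360*(-20))/(-1/96801) = -27200*(-96801) = 2632987200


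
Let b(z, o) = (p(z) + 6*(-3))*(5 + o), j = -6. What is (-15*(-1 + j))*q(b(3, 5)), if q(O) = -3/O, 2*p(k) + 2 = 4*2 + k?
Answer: 7/3 ≈ 2.3333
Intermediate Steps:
p(k) = 3 + k/2 (p(k) = -1 + (4*2 + k)/2 = -1 + (8 + k)/2 = -1 + (4 + k/2) = 3 + k/2)
b(z, o) = (-15 + z/2)*(5 + o) (b(z, o) = ((3 + z/2) + 6*(-3))*(5 + o) = ((3 + z/2) - 18)*(5 + o) = (-15 + z/2)*(5 + o))
(-15*(-1 + j))*q(b(3, 5)) = (-15*(-1 - 6))*(-3/(-75 - 15*5 + (5/2)*3 + (1/2)*5*3)) = (-15*(-7))*(-3/(-75 - 75 + 15/2 + 15/2)) = 105*(-3/(-135)) = 105*(-3*(-1/135)) = 105*(1/45) = 7/3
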